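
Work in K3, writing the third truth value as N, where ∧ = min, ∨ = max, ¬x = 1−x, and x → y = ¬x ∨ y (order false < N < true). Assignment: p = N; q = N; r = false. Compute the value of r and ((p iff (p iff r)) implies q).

false

p iff r = N iff false = N
p iff (p iff r) = N iff N = N
(p iff (p iff r)) implies q = N implies N = N  [not N or N]
r and ((p iff (p iff r)) implies q) = false and N = false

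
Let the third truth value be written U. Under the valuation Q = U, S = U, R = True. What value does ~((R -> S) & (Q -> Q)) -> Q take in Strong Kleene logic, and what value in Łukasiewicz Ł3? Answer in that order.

In Strong Kleene logic: R -> S = True -> U = U  [~True | U]
Q -> Q = U -> U = U
(R -> S) & (Q -> Q) = U & U = U
~((R -> S) & (Q -> Q)) = ~U = U
~((R -> S) & (Q -> Q)) -> Q = U -> U = U
In Łukasiewicz Ł3: R -> S = True -> U = U
Q -> Q = U -> U = True
(R -> S) & (Q -> Q) = U & True = U
~((R -> S) & (Q -> Q)) = ~U = U
~((R -> S) & (Q -> Q)) -> Q = U -> U = True
They differ because Strong Kleene logic and Łukasiewicz Ł3 treat U differently under implication.

U; True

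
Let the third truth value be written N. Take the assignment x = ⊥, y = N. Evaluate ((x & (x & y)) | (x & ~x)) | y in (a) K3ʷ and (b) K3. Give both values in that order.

N; N

In K3ʷ: x & y = ⊥ & N = N
x & (x & y) = ⊥ & N = N
~x = ~⊥ = ⊤
x & ~x = ⊥ & ⊤ = ⊥
(x & (x & y)) | (x & ~x) = N | ⊥ = N
((x & (x & y)) | (x & ~x)) | y = N | N = N
In K3: x & y = ⊥ & N = ⊥
x & (x & y) = ⊥ & ⊥ = ⊥
~x = ~⊥ = ⊤
x & ~x = ⊥ & ⊤ = ⊥
(x & (x & y)) | (x & ~x) = ⊥ | ⊥ = ⊥
((x & (x & y)) | (x & ~x)) | y = ⊥ | N = N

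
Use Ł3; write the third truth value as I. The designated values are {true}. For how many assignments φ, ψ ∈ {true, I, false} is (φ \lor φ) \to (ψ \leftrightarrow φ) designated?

Of the 9 assignments, 7 give a value in {true}.

7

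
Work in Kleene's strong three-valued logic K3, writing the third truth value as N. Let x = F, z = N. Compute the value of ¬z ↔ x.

¬z = ¬N = N
¬z ↔ x = N ↔ F = N

N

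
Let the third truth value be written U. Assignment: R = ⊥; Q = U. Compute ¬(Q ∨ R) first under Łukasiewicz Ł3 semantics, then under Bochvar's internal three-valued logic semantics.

U; U

In Łukasiewicz Ł3: Q ∨ R = U ∨ ⊥ = U
¬(Q ∨ R) = ¬U = U
In Bochvar's internal three-valued logic: Q ∨ R = U ∨ ⊥ = U
¬(Q ∨ R) = ¬U = U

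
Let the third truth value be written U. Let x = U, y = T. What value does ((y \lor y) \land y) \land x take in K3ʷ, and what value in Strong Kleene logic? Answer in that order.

In K3ʷ: y \lor y = T \lor T = T
(y \lor y) \land y = T \land T = T
((y \lor y) \land y) \land x = T \land U = U
In Strong Kleene logic: y \lor y = T \lor T = T
(y \lor y) \land y = T \land T = T
((y \lor y) \land y) \land x = T \land U = U

U; U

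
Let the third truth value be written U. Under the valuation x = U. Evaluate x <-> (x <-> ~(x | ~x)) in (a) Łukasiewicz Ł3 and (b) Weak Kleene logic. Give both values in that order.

In Łukasiewicz Ł3: ~x = ~U = U
x | ~x = U | U = U
~(x | ~x) = ~U = U
x <-> ~(x | ~x) = U <-> U = True  [1 − |½−½|]
x <-> (x <-> ~(x | ~x)) = U <-> True = U
In Weak Kleene logic: ~x = ~U = U
x | ~x = U | U = U
~(x | ~x) = ~U = U
x <-> ~(x | ~x) = U <-> U = U
x <-> (x <-> ~(x | ~x)) = U <-> U = U

U; U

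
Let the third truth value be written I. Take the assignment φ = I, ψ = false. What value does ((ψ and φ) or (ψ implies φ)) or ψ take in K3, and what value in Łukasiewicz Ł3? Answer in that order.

true; true

In K3: ψ and φ = false and I = false
ψ implies φ = false implies I = true  [not false or I]
(ψ and φ) or (ψ implies φ) = false or true = true
((ψ and φ) or (ψ implies φ)) or ψ = true or false = true
In Łukasiewicz Ł3: ψ and φ = false and I = false
ψ implies φ = false implies I = true  [min(1, 1−0+½)]
(ψ and φ) or (ψ implies φ) = false or true = true
((ψ and φ) or (ψ implies φ)) or ψ = true or false = true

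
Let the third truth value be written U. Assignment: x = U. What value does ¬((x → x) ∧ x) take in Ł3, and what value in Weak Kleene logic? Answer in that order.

In Ł3: x → x = U → U = ⊤  [min(1, 1−½+½)]
(x → x) ∧ x = ⊤ ∧ U = U
¬((x → x) ∧ x) = ¬U = U
In Weak Kleene logic: x → x = U → U = U  [any arg is the third value ⇒ result is the third value]
(x → x) ∧ x = U ∧ U = U
¬((x → x) ∧ x) = ¬U = U

U; U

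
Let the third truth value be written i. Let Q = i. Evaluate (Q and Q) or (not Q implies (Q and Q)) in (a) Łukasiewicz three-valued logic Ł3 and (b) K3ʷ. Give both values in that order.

True; i

In Łukasiewicz three-valued logic Ł3: Q and Q = i and i = i
not Q = not i = i
Q and Q = i and i = i
not Q implies (Q and Q) = i implies i = True  [min(1, 1−½+½)]
(Q and Q) or (not Q implies (Q and Q)) = i or True = True
In K3ʷ: Q and Q = i and i = i
not Q = not i = i
Q and Q = i and i = i
not Q implies (Q and Q) = i implies i = i
(Q and Q) or (not Q implies (Q and Q)) = i or i = i
They differ because Łukasiewicz three-valued logic Ł3 and K3ʷ treat i differently under the binary connectives.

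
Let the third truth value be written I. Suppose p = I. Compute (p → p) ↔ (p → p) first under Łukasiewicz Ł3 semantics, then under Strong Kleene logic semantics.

In Łukasiewicz Ł3: p → p = I → I = True  [min(1, 1−½+½)]
p → p = I → I = True
(p → p) ↔ (p → p) = True ↔ True = True
In Strong Kleene logic: p → p = I → I = I  [¬I ∨ I]
p → p = I → I = I
(p → p) ↔ (p → p) = I ↔ I = I
They differ because Łukasiewicz Ł3 and Strong Kleene logic treat I differently under implication.

True; I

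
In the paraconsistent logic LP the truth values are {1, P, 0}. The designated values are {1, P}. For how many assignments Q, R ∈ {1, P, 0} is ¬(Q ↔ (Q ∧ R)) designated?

5

Of the 9 assignments, 5 give a value in {1, P}.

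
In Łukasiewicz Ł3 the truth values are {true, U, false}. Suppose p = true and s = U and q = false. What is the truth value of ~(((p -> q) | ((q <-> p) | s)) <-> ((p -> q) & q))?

p -> q = true -> false = false
q <-> p = false <-> true = false
(q <-> p) | s = false | U = U
(p -> q) | ((q <-> p) | s) = false | U = U
p -> q = true -> false = false
(p -> q) & q = false & false = false
((p -> q) | ((q <-> p) | s)) <-> ((p -> q) & q) = U <-> false = U
~(((p -> q) | ((q <-> p) | s)) <-> ((p -> q) & q)) = ~U = U

U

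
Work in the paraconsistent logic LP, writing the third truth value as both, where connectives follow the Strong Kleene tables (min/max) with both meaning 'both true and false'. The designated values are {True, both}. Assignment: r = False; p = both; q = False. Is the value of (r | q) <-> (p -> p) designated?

r | q = False | False = False
p -> p = both -> both = both
(r | q) <-> (p -> p) = False <-> both = both
both ∈ {True, both}.

Yes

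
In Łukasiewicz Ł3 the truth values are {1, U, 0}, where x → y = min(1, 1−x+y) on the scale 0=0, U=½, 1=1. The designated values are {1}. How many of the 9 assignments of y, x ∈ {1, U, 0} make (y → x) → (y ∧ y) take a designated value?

4

Designated under: (y=1, x=1); (y=1, x=U); (y=1, x=0); (y=U, x=0).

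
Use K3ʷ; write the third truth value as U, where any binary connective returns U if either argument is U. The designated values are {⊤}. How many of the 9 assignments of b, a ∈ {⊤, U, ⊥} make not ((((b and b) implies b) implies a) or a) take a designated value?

2

Designated under: (b=⊤, a=⊥); (b=⊥, a=⊥).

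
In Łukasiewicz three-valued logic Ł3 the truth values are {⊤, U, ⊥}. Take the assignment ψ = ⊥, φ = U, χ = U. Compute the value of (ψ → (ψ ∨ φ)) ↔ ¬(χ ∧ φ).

ψ ∨ φ = ⊥ ∨ U = U
ψ → (ψ ∨ φ) = ⊥ → U = ⊤  [min(1, 1−0+½)]
χ ∧ φ = U ∧ U = U
¬(χ ∧ φ) = ¬U = U
(ψ → (ψ ∨ φ)) ↔ ¬(χ ∧ φ) = ⊤ ↔ U = U

U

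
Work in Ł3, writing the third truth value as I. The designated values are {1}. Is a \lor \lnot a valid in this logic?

Countermodel: a=I gives I, which is not designated.

No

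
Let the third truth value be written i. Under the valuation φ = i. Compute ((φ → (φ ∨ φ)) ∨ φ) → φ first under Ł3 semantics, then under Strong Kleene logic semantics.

In Ł3: φ ∨ φ = i ∨ i = i
φ → (φ ∨ φ) = i → i = true  [min(1, 1−½+½)]
(φ → (φ ∨ φ)) ∨ φ = true ∨ i = true
((φ → (φ ∨ φ)) ∨ φ) → φ = true → i = i
In Strong Kleene logic: φ ∨ φ = i ∨ i = i
φ → (φ ∨ φ) = i → i = i  [¬i ∨ i]
(φ → (φ ∨ φ)) ∨ φ = i ∨ i = i
((φ → (φ ∨ φ)) ∨ φ) → φ = i → i = i

i; i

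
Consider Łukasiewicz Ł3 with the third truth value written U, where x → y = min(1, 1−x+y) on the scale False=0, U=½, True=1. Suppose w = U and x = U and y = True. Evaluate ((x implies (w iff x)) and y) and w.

w iff x = U iff U = True
x implies (w iff x) = U implies True = True
(x implies (w iff x)) and y = True and True = True
((x implies (w iff x)) and y) and w = True and U = U

U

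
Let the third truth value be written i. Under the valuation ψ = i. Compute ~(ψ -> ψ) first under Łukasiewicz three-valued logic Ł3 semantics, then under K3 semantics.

In Łukasiewicz three-valued logic Ł3: ψ -> ψ = i -> i = true
~(ψ -> ψ) = ~true = false
In K3: ψ -> ψ = i -> i = i  [~i | i]
~(ψ -> ψ) = ~i = i
They differ because Łukasiewicz three-valued logic Ł3 and K3 treat i differently under implication.

false; i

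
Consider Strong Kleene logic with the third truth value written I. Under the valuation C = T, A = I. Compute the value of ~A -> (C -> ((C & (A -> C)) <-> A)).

I

~A = ~I = I
A -> C = I -> T = T  [~I | T]
C & (A -> C) = T & T = T
(C & (A -> C)) <-> A = T <-> I = I
C -> ((C & (A -> C)) <-> A) = T -> I = I
~A -> (C -> ((C & (A -> C)) <-> A)) = I -> I = I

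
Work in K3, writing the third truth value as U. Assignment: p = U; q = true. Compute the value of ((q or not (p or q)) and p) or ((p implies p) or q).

p or q = U or true = true
not (p or q) = not true = false
q or not (p or q) = true or false = true
(q or not (p or q)) and p = true and U = U
p implies p = U implies U = U
(p implies p) or q = U or true = true
((q or not (p or q)) and p) or ((p implies p) or q) = U or true = true

true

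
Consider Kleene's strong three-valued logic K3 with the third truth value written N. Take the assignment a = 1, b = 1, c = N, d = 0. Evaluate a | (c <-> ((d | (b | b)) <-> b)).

1

b | b = 1 | 1 = 1
d | (b | b) = 0 | 1 = 1
(d | (b | b)) <-> b = 1 <-> 1 = 1
c <-> ((d | (b | b)) <-> b) = N <-> 1 = N
a | (c <-> ((d | (b | b)) <-> b)) = 1 | N = 1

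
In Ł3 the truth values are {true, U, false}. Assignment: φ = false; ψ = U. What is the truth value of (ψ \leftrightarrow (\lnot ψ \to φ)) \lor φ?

\lnot ψ = \lnot U = U
\lnot ψ \to φ = U \to false = U  [min(1, 1−½+0)]
ψ \leftrightarrow (\lnot ψ \to φ) = U \leftrightarrow U = true
(ψ \leftrightarrow (\lnot ψ \to φ)) \lor φ = true \lor false = true

true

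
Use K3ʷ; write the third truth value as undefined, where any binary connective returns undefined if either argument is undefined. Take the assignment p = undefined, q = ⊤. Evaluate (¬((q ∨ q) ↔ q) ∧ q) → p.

undefined

q ∨ q = ⊤ ∨ ⊤ = ⊤
(q ∨ q) ↔ q = ⊤ ↔ ⊤ = ⊤
¬((q ∨ q) ↔ q) = ¬⊤ = ⊥
¬((q ∨ q) ↔ q) ∧ q = ⊥ ∧ ⊤ = ⊥
(¬((q ∨ q) ↔ q) ∧ q) → p = ⊥ → undefined = undefined  [any arg is the third value ⇒ result is the third value]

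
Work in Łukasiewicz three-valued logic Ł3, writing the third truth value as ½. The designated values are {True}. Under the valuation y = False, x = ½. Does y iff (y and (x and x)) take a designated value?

x and x = ½ and ½ = ½
y and (x and x) = False and ½ = False
y iff (y and (x and x)) = False iff False = True
True ∈ {True}.

Yes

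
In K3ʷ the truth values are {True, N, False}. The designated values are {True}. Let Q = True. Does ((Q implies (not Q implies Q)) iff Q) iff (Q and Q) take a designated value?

Yes

not Q = not True = False
not Q implies Q = False implies True = True
Q implies (not Q implies Q) = True implies True = True
(Q implies (not Q implies Q)) iff Q = True iff True = True
Q and Q = True and True = True
((Q implies (not Q implies Q)) iff Q) iff (Q and Q) = True iff True = True
True ∈ {True}.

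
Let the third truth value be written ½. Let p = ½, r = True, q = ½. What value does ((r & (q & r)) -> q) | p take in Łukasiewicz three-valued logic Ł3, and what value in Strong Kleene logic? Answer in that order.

True; ½

In Łukasiewicz three-valued logic Ł3: q & r = ½ & True = ½
r & (q & r) = True & ½ = ½
(r & (q & r)) -> q = ½ -> ½ = True  [min(1, 1−½+½)]
((r & (q & r)) -> q) | p = True | ½ = True
In Strong Kleene logic: q & r = ½ & True = ½
r & (q & r) = True & ½ = ½
(r & (q & r)) -> q = ½ -> ½ = ½  [~½ | ½]
((r & (q & r)) -> q) | p = ½ | ½ = ½
They differ because Łukasiewicz three-valued logic Ł3 and Strong Kleene logic treat ½ differently under implication.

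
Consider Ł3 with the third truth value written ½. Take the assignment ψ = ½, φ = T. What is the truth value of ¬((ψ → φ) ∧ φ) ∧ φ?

ψ → φ = ½ → T = T  [min(1, 1−½+1)]
(ψ → φ) ∧ φ = T ∧ T = T
¬((ψ → φ) ∧ φ) = ¬T = F
¬((ψ → φ) ∧ φ) ∧ φ = F ∧ T = F

F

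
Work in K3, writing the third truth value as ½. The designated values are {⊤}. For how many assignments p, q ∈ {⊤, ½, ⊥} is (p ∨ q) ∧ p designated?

Designated under: (p=⊤, q=⊤); (p=⊤, q=½); (p=⊤, q=⊥).

3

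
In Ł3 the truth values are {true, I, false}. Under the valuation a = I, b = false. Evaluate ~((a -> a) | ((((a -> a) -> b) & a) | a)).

a -> a = I -> I = true
a -> a = I -> I = true
(a -> a) -> b = true -> false = false
((a -> a) -> b) & a = false & I = false
(((a -> a) -> b) & a) | a = false | I = I
(a -> a) | ((((a -> a) -> b) & a) | a) = true | I = true
~((a -> a) | ((((a -> a) -> b) & a) | a)) = ~true = false

false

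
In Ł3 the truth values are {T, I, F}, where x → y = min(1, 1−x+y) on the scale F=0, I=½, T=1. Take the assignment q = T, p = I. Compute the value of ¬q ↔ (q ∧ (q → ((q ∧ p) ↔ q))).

¬q = ¬T = F
q ∧ p = T ∧ I = I
(q ∧ p) ↔ q = I ↔ T = I  [1 − |½−1|]
q → ((q ∧ p) ↔ q) = T → I = I
q ∧ (q → ((q ∧ p) ↔ q)) = T ∧ I = I
¬q ↔ (q ∧ (q → ((q ∧ p) ↔ q))) = F ↔ I = I

I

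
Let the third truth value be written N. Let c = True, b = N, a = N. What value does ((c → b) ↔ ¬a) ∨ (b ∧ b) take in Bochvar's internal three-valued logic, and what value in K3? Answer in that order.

In Bochvar's internal three-valued logic: c → b = True → N = N
¬a = ¬N = N
(c → b) ↔ ¬a = N ↔ N = N
b ∧ b = N ∧ N = N
((c → b) ↔ ¬a) ∨ (b ∧ b) = N ∨ N = N
In K3: c → b = True → N = N  [¬True ∨ N]
¬a = ¬N = N
(c → b) ↔ ¬a = N ↔ N = N
b ∧ b = N ∧ N = N
((c → b) ↔ ¬a) ∨ (b ∧ b) = N ∨ N = N

N; N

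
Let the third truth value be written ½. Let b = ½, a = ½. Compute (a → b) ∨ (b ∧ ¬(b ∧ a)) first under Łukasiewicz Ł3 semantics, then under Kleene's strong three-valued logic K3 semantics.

In Łukasiewicz Ł3: a → b = ½ → ½ = T  [min(1, 1−½+½)]
b ∧ a = ½ ∧ ½ = ½
¬(b ∧ a) = ¬½ = ½
b ∧ ¬(b ∧ a) = ½ ∧ ½ = ½
(a → b) ∨ (b ∧ ¬(b ∧ a)) = T ∨ ½ = T
In Kleene's strong three-valued logic K3: a → b = ½ → ½ = ½
b ∧ a = ½ ∧ ½ = ½
¬(b ∧ a) = ¬½ = ½
b ∧ ¬(b ∧ a) = ½ ∧ ½ = ½
(a → b) ∨ (b ∧ ¬(b ∧ a)) = ½ ∨ ½ = ½
They differ because Łukasiewicz Ł3 and Kleene's strong three-valued logic K3 treat ½ differently under implication.

T; ½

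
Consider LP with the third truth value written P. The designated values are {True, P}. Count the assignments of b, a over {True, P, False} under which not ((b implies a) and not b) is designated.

Of the 9 assignments, 6 give a value in {True, P}.

6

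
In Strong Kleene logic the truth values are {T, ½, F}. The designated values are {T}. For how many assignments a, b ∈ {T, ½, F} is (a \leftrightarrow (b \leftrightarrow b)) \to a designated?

Of the 9 assignments, 5 give a value in {T}.

5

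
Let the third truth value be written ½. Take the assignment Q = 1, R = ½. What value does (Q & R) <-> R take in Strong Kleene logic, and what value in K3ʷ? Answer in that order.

In Strong Kleene logic: Q & R = 1 & ½ = ½
(Q & R) <-> R = ½ <-> ½ = ½
In K3ʷ: Q & R = 1 & ½ = ½
(Q & R) <-> R = ½ <-> ½ = ½

½; ½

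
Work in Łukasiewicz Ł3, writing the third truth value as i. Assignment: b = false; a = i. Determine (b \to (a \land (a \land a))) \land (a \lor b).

i

a \land a = i \land i = i
a \land (a \land a) = i \land i = i
b \to (a \land (a \land a)) = false \to i = true
a \lor b = i \lor false = i
(b \to (a \land (a \land a))) \land (a \lor b) = true \land i = i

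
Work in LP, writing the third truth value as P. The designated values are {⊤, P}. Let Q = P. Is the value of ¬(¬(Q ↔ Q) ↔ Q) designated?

Yes

Q ↔ Q = P ↔ P = P
¬(Q ↔ Q) = ¬P = P
¬(Q ↔ Q) ↔ Q = P ↔ P = P
¬(¬(Q ↔ Q) ↔ Q) = ¬P = P
P ∈ {⊤, P}.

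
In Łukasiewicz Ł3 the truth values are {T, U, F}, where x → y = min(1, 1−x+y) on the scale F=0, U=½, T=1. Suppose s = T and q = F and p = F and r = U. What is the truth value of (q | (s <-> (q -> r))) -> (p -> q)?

q -> r = F -> U = T  [min(1, 1−0+½)]
s <-> (q -> r) = T <-> T = T
q | (s <-> (q -> r)) = F | T = T
p -> q = F -> F = T
(q | (s <-> (q -> r))) -> (p -> q) = T -> T = T

T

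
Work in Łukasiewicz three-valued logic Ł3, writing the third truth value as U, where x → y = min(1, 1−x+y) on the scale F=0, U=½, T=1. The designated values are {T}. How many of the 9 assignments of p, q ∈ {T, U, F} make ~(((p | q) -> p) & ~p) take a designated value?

4

Designated under: (p=T, q=T); (p=T, q=U); (p=T, q=F); (p=F, q=T).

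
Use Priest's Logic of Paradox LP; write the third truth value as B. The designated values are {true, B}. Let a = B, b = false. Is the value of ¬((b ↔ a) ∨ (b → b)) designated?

No

b ↔ a = false ↔ B = B
b → b = false → false = true
(b ↔ a) ∨ (b → b) = B ∨ true = true
¬((b ↔ a) ∨ (b → b)) = ¬true = false
false ∉ {true, B}.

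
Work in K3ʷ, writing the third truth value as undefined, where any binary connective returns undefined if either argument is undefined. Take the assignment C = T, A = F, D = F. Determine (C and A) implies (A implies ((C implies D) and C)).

C and A = T and F = F
C implies D = T implies F = F
(C implies D) and C = F and T = F
A implies ((C implies D) and C) = F implies F = T
(C and A) implies (A implies ((C implies D) and C)) = F implies T = T

T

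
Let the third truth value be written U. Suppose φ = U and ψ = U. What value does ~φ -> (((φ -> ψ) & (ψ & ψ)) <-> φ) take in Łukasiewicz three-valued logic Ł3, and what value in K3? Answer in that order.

In Łukasiewicz three-valued logic Ł3: ~φ = ~U = U
φ -> ψ = U -> U = T
ψ & ψ = U & U = U
(φ -> ψ) & (ψ & ψ) = T & U = U
((φ -> ψ) & (ψ & ψ)) <-> φ = U <-> U = T
~φ -> (((φ -> ψ) & (ψ & ψ)) <-> φ) = U -> T = T
In K3: ~φ = ~U = U
φ -> ψ = U -> U = U  [~U | U]
ψ & ψ = U & U = U
(φ -> ψ) & (ψ & ψ) = U & U = U
((φ -> ψ) & (ψ & ψ)) <-> φ = U <-> U = U
~φ -> (((φ -> ψ) & (ψ & ψ)) <-> φ) = U -> U = U
They differ because Łukasiewicz three-valued logic Ł3 and K3 treat U differently under implication.

T; U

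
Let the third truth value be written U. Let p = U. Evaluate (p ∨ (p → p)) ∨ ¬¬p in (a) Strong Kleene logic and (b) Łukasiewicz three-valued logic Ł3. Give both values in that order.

In Strong Kleene logic: p → p = U → U = U  [¬U ∨ U]
p ∨ (p → p) = U ∨ U = U
¬p = ¬U = U
¬¬p = ¬U = U
(p ∨ (p → p)) ∨ ¬¬p = U ∨ U = U
In Łukasiewicz three-valued logic Ł3: p → p = U → U = 1  [min(1, 1−½+½)]
p ∨ (p → p) = U ∨ 1 = 1
¬p = ¬U = U
¬¬p = ¬U = U
(p ∨ (p → p)) ∨ ¬¬p = 1 ∨ U = 1
They differ because Strong Kleene logic and Łukasiewicz three-valued logic Ł3 treat U differently under implication.

U; 1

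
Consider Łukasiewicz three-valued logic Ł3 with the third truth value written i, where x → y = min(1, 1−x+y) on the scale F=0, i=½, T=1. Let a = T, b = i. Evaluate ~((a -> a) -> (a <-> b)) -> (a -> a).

a -> a = T -> T = T
a <-> b = T <-> i = i  [1 − |1−½|]
(a -> a) -> (a <-> b) = T -> i = i
~((a -> a) -> (a <-> b)) = ~i = i
a -> a = T -> T = T
~((a -> a) -> (a <-> b)) -> (a -> a) = i -> T = T

T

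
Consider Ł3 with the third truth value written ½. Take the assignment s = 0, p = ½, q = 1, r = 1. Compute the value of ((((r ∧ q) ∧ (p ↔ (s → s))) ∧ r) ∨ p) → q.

r ∧ q = 1 ∧ 1 = 1
s → s = 0 → 0 = 1
p ↔ (s → s) = ½ ↔ 1 = ½  [1 − |½−1|]
(r ∧ q) ∧ (p ↔ (s → s)) = 1 ∧ ½ = ½
((r ∧ q) ∧ (p ↔ (s → s))) ∧ r = ½ ∧ 1 = ½
(((r ∧ q) ∧ (p ↔ (s → s))) ∧ r) ∨ p = ½ ∨ ½ = ½
((((r ∧ q) ∧ (p ↔ (s → s))) ∧ r) ∨ p) → q = ½ → 1 = 1

1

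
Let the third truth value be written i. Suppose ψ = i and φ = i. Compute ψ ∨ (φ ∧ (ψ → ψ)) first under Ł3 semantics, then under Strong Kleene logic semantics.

i; i

In Ł3: ψ → ψ = i → i = ⊤
φ ∧ (ψ → ψ) = i ∧ ⊤ = i
ψ ∨ (φ ∧ (ψ → ψ)) = i ∨ i = i
In Strong Kleene logic: ψ → ψ = i → i = i  [¬i ∨ i]
φ ∧ (ψ → ψ) = i ∧ i = i
ψ ∨ (φ ∧ (ψ → ψ)) = i ∨ i = i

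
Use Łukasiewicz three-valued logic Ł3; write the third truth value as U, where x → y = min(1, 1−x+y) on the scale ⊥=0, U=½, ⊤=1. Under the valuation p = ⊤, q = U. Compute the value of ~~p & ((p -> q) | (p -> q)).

U

~p = ~⊤ = ⊥
~~p = ~⊥ = ⊤
p -> q = ⊤ -> U = U  [min(1, 1−1+½)]
p -> q = ⊤ -> U = U
(p -> q) | (p -> q) = U | U = U
~~p & ((p -> q) | (p -> q)) = ⊤ & U = U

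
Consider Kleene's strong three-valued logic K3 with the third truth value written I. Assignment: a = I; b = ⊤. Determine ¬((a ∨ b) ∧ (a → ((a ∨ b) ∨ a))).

⊥

a ∨ b = I ∨ ⊤ = ⊤
a ∨ b = I ∨ ⊤ = ⊤
(a ∨ b) ∨ a = ⊤ ∨ I = ⊤
a → ((a ∨ b) ∨ a) = I → ⊤ = ⊤
(a ∨ b) ∧ (a → ((a ∨ b) ∨ a)) = ⊤ ∧ ⊤ = ⊤
¬((a ∨ b) ∧ (a → ((a ∨ b) ∨ a))) = ¬⊤ = ⊥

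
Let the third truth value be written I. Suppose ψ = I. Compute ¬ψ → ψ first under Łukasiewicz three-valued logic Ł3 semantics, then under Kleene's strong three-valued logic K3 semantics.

In Łukasiewicz three-valued logic Ł3: ¬ψ = ¬I = I
¬ψ → ψ = I → I = 1  [min(1, 1−½+½)]
In Kleene's strong three-valued logic K3: ¬ψ = ¬I = I
¬ψ → ψ = I → I = I  [¬I ∨ I]
They differ because Łukasiewicz three-valued logic Ł3 and Kleene's strong three-valued logic K3 treat I differently under implication.

1; I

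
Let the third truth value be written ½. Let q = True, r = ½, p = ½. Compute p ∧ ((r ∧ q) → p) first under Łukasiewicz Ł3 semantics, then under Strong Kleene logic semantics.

In Łukasiewicz Ł3: r ∧ q = ½ ∧ True = ½
(r ∧ q) → p = ½ → ½ = True  [min(1, 1−½+½)]
p ∧ ((r ∧ q) → p) = ½ ∧ True = ½
In Strong Kleene logic: r ∧ q = ½ ∧ True = ½
(r ∧ q) → p = ½ → ½ = ½  [¬½ ∨ ½]
p ∧ ((r ∧ q) → p) = ½ ∧ ½ = ½

½; ½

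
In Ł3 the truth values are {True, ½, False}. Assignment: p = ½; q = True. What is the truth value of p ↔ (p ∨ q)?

p ∨ q = ½ ∨ True = True
p ↔ (p ∨ q) = ½ ↔ True = ½  [1 − |½−1|]

½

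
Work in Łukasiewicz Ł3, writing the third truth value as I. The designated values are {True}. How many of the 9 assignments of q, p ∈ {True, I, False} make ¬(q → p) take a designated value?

Designated under: (q=True, p=False).

1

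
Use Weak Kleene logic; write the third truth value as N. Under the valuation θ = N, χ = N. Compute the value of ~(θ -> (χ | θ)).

χ | θ = N | N = N
θ -> (χ | θ) = N -> N = N  [any arg is the third value ⇒ result is the third value]
~(θ -> (χ | θ)) = ~N = N

N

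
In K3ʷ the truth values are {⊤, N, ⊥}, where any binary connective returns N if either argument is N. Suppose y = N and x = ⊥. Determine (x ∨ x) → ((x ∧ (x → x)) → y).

x ∨ x = ⊥ ∨ ⊥ = ⊥
x → x = ⊥ → ⊥ = ⊤
x ∧ (x → x) = ⊥ ∧ ⊤ = ⊥
(x ∧ (x → x)) → y = ⊥ → N = N  [any arg is the third value ⇒ result is the third value]
(x ∨ x) → ((x ∧ (x → x)) → y) = ⊥ → N = N

N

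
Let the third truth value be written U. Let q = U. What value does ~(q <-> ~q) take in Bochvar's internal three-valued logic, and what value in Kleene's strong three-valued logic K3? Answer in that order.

U; U

In Bochvar's internal three-valued logic: ~q = ~U = U
q <-> ~q = U <-> U = U
~(q <-> ~q) = ~U = U
In Kleene's strong three-valued logic K3: ~q = ~U = U
q <-> ~q = U <-> U = U
~(q <-> ~q) = ~U = U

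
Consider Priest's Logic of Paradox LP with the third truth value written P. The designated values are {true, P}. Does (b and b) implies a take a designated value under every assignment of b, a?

No

Countermodel: b=true, a=false gives false, which is not designated.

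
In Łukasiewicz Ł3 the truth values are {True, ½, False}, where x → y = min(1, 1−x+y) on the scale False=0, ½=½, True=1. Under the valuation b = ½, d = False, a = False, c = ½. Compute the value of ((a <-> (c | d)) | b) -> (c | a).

True

c | d = ½ | False = ½
a <-> (c | d) = False <-> ½ = ½  [1 − |0−½|]
(a <-> (c | d)) | b = ½ | ½ = ½
c | a = ½ | False = ½
((a <-> (c | d)) | b) -> (c | a) = ½ -> ½ = True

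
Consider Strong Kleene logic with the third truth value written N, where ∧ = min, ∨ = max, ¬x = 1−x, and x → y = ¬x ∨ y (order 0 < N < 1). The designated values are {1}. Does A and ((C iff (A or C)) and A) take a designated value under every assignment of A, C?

Countermodel: A=1, C=N gives N, which is not designated.

No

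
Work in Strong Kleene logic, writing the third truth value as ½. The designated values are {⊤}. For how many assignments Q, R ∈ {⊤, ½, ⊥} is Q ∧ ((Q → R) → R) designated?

Designated under: (Q=⊤, R=⊤); (Q=⊤, R=⊥).

2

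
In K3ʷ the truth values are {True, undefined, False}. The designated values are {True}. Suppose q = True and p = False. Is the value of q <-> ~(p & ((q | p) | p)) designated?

q | p = True | False = True
(q | p) | p = True | False = True
p & ((q | p) | p) = False & True = False
~(p & ((q | p) | p)) = ~False = True
q <-> ~(p & ((q | p) | p)) = True <-> True = True
True ∈ {True}.

Yes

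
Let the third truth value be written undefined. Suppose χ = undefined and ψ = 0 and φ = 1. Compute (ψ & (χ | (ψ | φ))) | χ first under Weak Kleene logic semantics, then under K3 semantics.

In Weak Kleene logic: ψ | φ = 0 | 1 = 1
χ | (ψ | φ) = undefined | 1 = undefined
ψ & (χ | (ψ | φ)) = 0 & undefined = undefined
(ψ & (χ | (ψ | φ))) | χ = undefined | undefined = undefined
In K3: ψ | φ = 0 | 1 = 1
χ | (ψ | φ) = undefined | 1 = 1
ψ & (χ | (ψ | φ)) = 0 & 1 = 0
(ψ & (χ | (ψ | φ))) | χ = 0 | undefined = undefined

undefined; undefined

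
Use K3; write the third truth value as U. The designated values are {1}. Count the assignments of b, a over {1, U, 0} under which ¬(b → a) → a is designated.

5

Of the 9 assignments, 5 give a value in {1}.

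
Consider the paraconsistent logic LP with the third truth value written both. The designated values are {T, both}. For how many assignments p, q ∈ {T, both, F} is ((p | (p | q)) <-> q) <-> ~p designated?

8

Of the 9 assignments, 8 give a value in {T, both}.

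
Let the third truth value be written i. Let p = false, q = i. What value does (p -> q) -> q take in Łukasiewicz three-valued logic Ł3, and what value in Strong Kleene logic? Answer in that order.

i; i

In Łukasiewicz three-valued logic Ł3: p -> q = false -> i = true
(p -> q) -> q = true -> i = i
In Strong Kleene logic: p -> q = false -> i = true
(p -> q) -> q = true -> i = i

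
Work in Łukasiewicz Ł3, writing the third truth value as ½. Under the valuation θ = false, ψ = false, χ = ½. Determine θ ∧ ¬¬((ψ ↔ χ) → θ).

false

ψ ↔ χ = false ↔ ½ = ½
(ψ ↔ χ) → θ = ½ → false = ½
¬((ψ ↔ χ) → θ) = ¬½ = ½
¬¬((ψ ↔ χ) → θ) = ¬½ = ½
θ ∧ ¬¬((ψ ↔ χ) → θ) = false ∧ ½ = false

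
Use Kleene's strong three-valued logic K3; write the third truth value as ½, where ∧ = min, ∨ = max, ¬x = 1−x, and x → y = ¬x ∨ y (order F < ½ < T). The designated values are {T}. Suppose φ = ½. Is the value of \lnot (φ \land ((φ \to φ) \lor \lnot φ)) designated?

No

φ \to φ = ½ \to ½ = ½  [\lnot ½ \lor ½]
\lnot φ = \lnot ½ = ½
(φ \to φ) \lor \lnot φ = ½ \lor ½ = ½
φ \land ((φ \to φ) \lor \lnot φ) = ½ \land ½ = ½
\lnot (φ \land ((φ \to φ) \lor \lnot φ)) = \lnot ½ = ½
½ ∉ {T}.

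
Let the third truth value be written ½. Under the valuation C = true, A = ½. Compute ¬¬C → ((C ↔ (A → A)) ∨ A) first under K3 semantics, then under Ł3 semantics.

½; true

In K3: ¬C = ¬true = false
¬¬C = ¬false = true
A → A = ½ → ½ = ½  [¬½ ∨ ½]
C ↔ (A → A) = true ↔ ½ = ½
(C ↔ (A → A)) ∨ A = ½ ∨ ½ = ½
¬¬C → ((C ↔ (A → A)) ∨ A) = true → ½ = ½
In Ł3: ¬C = ¬true = false
¬¬C = ¬false = true
A → A = ½ → ½ = true
C ↔ (A → A) = true ↔ true = true
(C ↔ (A → A)) ∨ A = true ∨ ½ = true
¬¬C → ((C ↔ (A → A)) ∨ A) = true → true = true
They differ because K3 and Ł3 treat ½ differently under implication.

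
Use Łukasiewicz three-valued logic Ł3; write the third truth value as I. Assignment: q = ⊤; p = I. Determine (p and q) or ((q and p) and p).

p and q = I and ⊤ = I
q and p = ⊤ and I = I
(q and p) and p = I and I = I
(p and q) or ((q and p) and p) = I or I = I

I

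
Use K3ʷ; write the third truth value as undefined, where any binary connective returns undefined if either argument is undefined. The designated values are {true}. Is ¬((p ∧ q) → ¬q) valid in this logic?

Countermodel: p=true, q=undefined gives undefined, which is not designated.

No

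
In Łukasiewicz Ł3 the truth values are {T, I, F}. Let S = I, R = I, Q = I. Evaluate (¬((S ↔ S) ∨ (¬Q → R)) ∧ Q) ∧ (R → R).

S ↔ S = I ↔ I = T  [1 − |½−½|]
¬Q = ¬I = I
¬Q → R = I → I = T
(S ↔ S) ∨ (¬Q → R) = T ∨ T = T
¬((S ↔ S) ∨ (¬Q → R)) = ¬T = F
¬((S ↔ S) ∨ (¬Q → R)) ∧ Q = F ∧ I = F
R → R = I → I = T
(¬((S ↔ S) ∨ (¬Q → R)) ∧ Q) ∧ (R → R) = F ∧ T = F

F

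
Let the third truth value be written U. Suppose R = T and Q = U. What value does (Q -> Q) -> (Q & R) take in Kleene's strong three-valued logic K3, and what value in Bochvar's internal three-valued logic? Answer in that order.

U; U

In Kleene's strong three-valued logic K3: Q -> Q = U -> U = U  [~U | U]
Q & R = U & T = U
(Q -> Q) -> (Q & R) = U -> U = U
In Bochvar's internal three-valued logic: Q -> Q = U -> U = U  [any arg is the third value ⇒ result is the third value]
Q & R = U & T = U
(Q -> Q) -> (Q & R) = U -> U = U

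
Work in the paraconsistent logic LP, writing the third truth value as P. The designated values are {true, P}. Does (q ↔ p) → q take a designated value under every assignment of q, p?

Countermodel: q=false, p=false gives false, which is not designated.

No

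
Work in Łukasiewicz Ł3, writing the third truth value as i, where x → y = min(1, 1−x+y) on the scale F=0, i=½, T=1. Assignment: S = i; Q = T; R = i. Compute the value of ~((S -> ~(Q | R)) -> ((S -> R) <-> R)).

Q | R = T | i = T
~(Q | R) = ~T = F
S -> ~(Q | R) = i -> F = i  [min(1, 1−½+0)]
S -> R = i -> i = T
(S -> R) <-> R = T <-> i = i
(S -> ~(Q | R)) -> ((S -> R) <-> R) = i -> i = T
~((S -> ~(Q | R)) -> ((S -> R) <-> R)) = ~T = F

F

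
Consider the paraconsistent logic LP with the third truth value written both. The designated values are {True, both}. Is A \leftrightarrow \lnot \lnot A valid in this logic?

Every assignment of A over {True, both, False} gives a value in {True, both}.
In particular, with A=both: A \leftrightarrow \lnot \lnot A = both.

Yes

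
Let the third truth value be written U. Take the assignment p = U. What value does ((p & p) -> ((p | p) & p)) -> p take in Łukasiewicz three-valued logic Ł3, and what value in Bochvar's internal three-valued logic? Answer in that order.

U; U

In Łukasiewicz three-valued logic Ł3: p & p = U & U = U
p | p = U | U = U
(p | p) & p = U & U = U
(p & p) -> ((p | p) & p) = U -> U = ⊤  [min(1, 1−½+½)]
((p & p) -> ((p | p) & p)) -> p = ⊤ -> U = U
In Bochvar's internal three-valued logic: p & p = U & U = U
p | p = U | U = U
(p | p) & p = U & U = U
(p & p) -> ((p | p) & p) = U -> U = U  [any arg is the third value ⇒ result is the third value]
((p & p) -> ((p | p) & p)) -> p = U -> U = U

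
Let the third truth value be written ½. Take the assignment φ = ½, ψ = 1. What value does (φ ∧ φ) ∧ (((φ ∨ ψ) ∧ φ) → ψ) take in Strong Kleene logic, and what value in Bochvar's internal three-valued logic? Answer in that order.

½; ½

In Strong Kleene logic: φ ∧ φ = ½ ∧ ½ = ½
φ ∨ ψ = ½ ∨ 1 = 1
(φ ∨ ψ) ∧ φ = 1 ∧ ½ = ½
((φ ∨ ψ) ∧ φ) → ψ = ½ → 1 = 1  [¬½ ∨ 1]
(φ ∧ φ) ∧ (((φ ∨ ψ) ∧ φ) → ψ) = ½ ∧ 1 = ½
In Bochvar's internal three-valued logic: φ ∧ φ = ½ ∧ ½ = ½
φ ∨ ψ = ½ ∨ 1 = ½
(φ ∨ ψ) ∧ φ = ½ ∧ ½ = ½
((φ ∨ ψ) ∧ φ) → ψ = ½ → 1 = ½
(φ ∧ φ) ∧ (((φ ∨ ψ) ∧ φ) → ψ) = ½ ∧ ½ = ½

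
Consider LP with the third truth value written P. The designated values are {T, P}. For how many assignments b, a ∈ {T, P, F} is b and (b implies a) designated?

5

Of the 9 assignments, 5 give a value in {T, P}.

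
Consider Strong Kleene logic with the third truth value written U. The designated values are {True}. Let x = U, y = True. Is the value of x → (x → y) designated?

x → y = U → True = True  [¬U ∨ True]
x → (x → y) = U → True = True
True ∈ {True}.

Yes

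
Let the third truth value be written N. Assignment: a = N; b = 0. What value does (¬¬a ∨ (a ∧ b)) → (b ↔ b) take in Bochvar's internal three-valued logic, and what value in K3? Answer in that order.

In Bochvar's internal three-valued logic: ¬a = ¬N = N
¬¬a = ¬N = N
a ∧ b = N ∧ 0 = N
¬¬a ∨ (a ∧ b) = N ∨ N = N
b ↔ b = 0 ↔ 0 = 1
(¬¬a ∨ (a ∧ b)) → (b ↔ b) = N → 1 = N  [any arg is the third value ⇒ result is the third value]
In K3: ¬a = ¬N = N
¬¬a = ¬N = N
a ∧ b = N ∧ 0 = 0
¬¬a ∨ (a ∧ b) = N ∨ 0 = N
b ↔ b = 0 ↔ 0 = 1
(¬¬a ∨ (a ∧ b)) → (b ↔ b) = N → 1 = 1  [¬N ∨ 1]
They differ because Bochvar's internal three-valued logic and K3 treat N differently under the binary connectives.

N; 1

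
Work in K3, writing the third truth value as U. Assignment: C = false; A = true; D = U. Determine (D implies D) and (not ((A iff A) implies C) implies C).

D implies D = U implies U = U  [not U or U]
A iff A = true iff true = true
(A iff A) implies C = true implies false = false
not ((A iff A) implies C) = not false = true
not ((A iff A) implies C) implies C = true implies false = false
(D implies D) and (not ((A iff A) implies C) implies C) = U and false = false

false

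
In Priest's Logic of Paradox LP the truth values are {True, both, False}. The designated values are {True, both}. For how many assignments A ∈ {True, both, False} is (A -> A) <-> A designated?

A=True: True ✓
A=both: both ✓
A=False: False ·

2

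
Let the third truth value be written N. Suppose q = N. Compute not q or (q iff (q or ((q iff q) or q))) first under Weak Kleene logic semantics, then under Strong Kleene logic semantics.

N; N

In Weak Kleene logic: not q = not N = N
q iff q = N iff N = N
(q iff q) or q = N or N = N
q or ((q iff q) or q) = N or N = N
q iff (q or ((q iff q) or q)) = N iff N = N
not q or (q iff (q or ((q iff q) or q))) = N or N = N
In Strong Kleene logic: not q = not N = N
q iff q = N iff N = N
(q iff q) or q = N or N = N
q or ((q iff q) or q) = N or N = N
q iff (q or ((q iff q) or q)) = N iff N = N
not q or (q iff (q or ((q iff q) or q))) = N or N = N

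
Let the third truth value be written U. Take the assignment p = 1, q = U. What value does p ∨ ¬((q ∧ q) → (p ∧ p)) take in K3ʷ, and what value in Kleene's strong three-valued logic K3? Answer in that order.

U; 1

In K3ʷ: q ∧ q = U ∧ U = U
p ∧ p = 1 ∧ 1 = 1
(q ∧ q) → (p ∧ p) = U → 1 = U  [any arg is the third value ⇒ result is the third value]
¬((q ∧ q) → (p ∧ p)) = ¬U = U
p ∨ ¬((q ∧ q) → (p ∧ p)) = 1 ∨ U = U
In Kleene's strong three-valued logic K3: q ∧ q = U ∧ U = U
p ∧ p = 1 ∧ 1 = 1
(q ∧ q) → (p ∧ p) = U → 1 = 1
¬((q ∧ q) → (p ∧ p)) = ¬1 = 0
p ∨ ¬((q ∧ q) → (p ∧ p)) = 1 ∨ 0 = 1
They differ because K3ʷ and Kleene's strong three-valued logic K3 treat U differently under the binary connectives.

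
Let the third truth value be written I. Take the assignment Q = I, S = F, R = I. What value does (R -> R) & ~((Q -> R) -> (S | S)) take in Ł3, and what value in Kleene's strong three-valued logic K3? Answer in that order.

T; I

In Ł3: R -> R = I -> I = T
Q -> R = I -> I = T
S | S = F | F = F
(Q -> R) -> (S | S) = T -> F = F
~((Q -> R) -> (S | S)) = ~F = T
(R -> R) & ~((Q -> R) -> (S | S)) = T & T = T
In Kleene's strong three-valued logic K3: R -> R = I -> I = I  [~I | I]
Q -> R = I -> I = I
S | S = F | F = F
(Q -> R) -> (S | S) = I -> F = I
~((Q -> R) -> (S | S)) = ~I = I
(R -> R) & ~((Q -> R) -> (S | S)) = I & I = I
They differ because Ł3 and Kleene's strong three-valued logic K3 treat I differently under implication.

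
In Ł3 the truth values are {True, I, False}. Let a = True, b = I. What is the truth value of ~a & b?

False

~a = ~True = False
~a & b = False & I = False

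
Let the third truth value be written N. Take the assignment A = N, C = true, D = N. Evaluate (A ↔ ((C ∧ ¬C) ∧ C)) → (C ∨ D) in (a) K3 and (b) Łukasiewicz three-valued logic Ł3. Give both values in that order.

In K3: ¬C = ¬true = false
C ∧ ¬C = true ∧ false = false
(C ∧ ¬C) ∧ C = false ∧ true = false
A ↔ ((C ∧ ¬C) ∧ C) = N ↔ false = N
C ∨ D = true ∨ N = true
(A ↔ ((C ∧ ¬C) ∧ C)) → (C ∨ D) = N → true = true  [¬N ∨ true]
In Łukasiewicz three-valued logic Ł3: ¬C = ¬true = false
C ∧ ¬C = true ∧ false = false
(C ∧ ¬C) ∧ C = false ∧ true = false
A ↔ ((C ∧ ¬C) ∧ C) = N ↔ false = N
C ∨ D = true ∨ N = true
(A ↔ ((C ∧ ¬C) ∧ C)) → (C ∨ D) = N → true = true

true; true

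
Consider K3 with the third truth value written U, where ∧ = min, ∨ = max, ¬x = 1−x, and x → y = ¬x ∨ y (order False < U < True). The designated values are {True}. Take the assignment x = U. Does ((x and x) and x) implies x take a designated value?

No

x and x = U and U = U
(x and x) and x = U and U = U
((x and x) and x) implies x = U implies U = U  [not U or U]
U ∉ {True}.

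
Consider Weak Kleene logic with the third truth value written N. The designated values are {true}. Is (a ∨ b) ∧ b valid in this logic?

No

Countermodel: a=true, b=N gives N, which is not designated.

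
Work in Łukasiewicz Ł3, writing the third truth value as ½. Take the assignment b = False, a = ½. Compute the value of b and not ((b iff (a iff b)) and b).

a iff b = ½ iff False = ½  [1 − |½−0|]
b iff (a iff b) = False iff ½ = ½
(b iff (a iff b)) and b = ½ and False = False
not ((b iff (a iff b)) and b) = not False = True
b and not ((b iff (a iff b)) and b) = False and True = False

False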